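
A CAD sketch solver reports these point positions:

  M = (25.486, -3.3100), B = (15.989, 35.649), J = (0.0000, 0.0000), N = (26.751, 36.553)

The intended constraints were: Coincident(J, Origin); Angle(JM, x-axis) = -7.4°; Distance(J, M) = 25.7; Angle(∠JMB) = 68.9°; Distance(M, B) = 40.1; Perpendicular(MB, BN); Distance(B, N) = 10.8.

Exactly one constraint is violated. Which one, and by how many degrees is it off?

Perpendicular(MB, BN) — off by 8.90°.

J = (0.00, 0.00) ✓; JM at -7.400° ✓; |JM| = 25.70 ✓; ∠JMB = 68.90° ✓; |MB| = 40.10 ✓; ∠(MB, BN) = 98.90° ✗; |BN| = 10.80 ✓.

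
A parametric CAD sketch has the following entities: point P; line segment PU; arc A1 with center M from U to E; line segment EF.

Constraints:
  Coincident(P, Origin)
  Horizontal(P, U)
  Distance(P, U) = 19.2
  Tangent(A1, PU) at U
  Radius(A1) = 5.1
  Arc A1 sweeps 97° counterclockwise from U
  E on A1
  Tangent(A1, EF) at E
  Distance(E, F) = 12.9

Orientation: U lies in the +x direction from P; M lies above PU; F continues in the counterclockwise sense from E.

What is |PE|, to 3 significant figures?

24.9

A1 meets PU tangentially, so MU is at right angles to PU, so M = U + (0, 5.1) = (19.2, 5.10). On A1, U sits at bearing -90° from M; a 97° counterclockwise sweep puts E at bearing 7°, so E = M + 5.1·(cos 7°, sin 7°) = (24.3, 5.72). Then |PE| = |E − P| = 24.9.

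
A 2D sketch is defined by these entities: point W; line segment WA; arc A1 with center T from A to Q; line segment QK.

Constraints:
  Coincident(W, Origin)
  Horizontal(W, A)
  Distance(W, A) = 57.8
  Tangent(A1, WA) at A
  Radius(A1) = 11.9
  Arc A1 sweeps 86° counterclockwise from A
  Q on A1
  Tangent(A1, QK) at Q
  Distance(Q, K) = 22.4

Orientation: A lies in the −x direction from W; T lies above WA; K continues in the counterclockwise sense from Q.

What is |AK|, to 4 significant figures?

36.01

W is at the origin; WA is horizontal with |WA| = 57.8 and A on the −x side, so A = (-57.80, 0.000). The tangent condition forces TA to be normal to WA, so T = A + (0, 11.9) = (-57.80, 11.90). On A1, A sits at bearing -90° from T; an 86° counterclockwise sweep puts Q at bearing -4°, so Q = T + 11.9·(cos -4°, sin -4°) = (-45.93, 11.07). The tangent condition forces TQ to be normal to QK, so QK runs along (−sin -4°, cos -4°); with |QK| = 22.4, K = (-44.37, 33.42). Then |AK| = |K − A| = 36.01.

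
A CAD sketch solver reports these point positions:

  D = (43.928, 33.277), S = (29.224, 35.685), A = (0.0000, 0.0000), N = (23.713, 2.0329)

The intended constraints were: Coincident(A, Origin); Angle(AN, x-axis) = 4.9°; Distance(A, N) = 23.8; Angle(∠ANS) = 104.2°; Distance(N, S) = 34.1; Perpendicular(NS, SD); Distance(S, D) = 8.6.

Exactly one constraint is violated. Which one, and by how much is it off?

Distance(S, D) = 8.6 — off by 6.30.

A = (0.00, 0.00) ✓; AN at 4.900° ✓; |AN| = 23.80 ✓; ∠ANS = 104.2° ✓; |NS| = 34.10 ✓; ∠(NS, SD) = 90.00° ✓; |SD| = 14.90 ✗.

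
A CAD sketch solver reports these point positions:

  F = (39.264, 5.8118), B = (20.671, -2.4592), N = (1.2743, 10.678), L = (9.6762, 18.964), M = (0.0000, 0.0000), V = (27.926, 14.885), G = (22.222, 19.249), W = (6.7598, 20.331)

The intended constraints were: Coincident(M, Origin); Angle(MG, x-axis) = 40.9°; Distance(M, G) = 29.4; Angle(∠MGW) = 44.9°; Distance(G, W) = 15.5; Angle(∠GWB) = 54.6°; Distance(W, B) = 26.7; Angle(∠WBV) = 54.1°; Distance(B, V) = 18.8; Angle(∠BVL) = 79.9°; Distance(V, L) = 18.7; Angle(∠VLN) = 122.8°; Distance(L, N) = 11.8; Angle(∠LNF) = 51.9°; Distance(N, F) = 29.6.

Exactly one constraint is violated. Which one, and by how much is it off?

Distance(N, F) = 29.6 — off by 8.70.

M = (0.00, 0.00) ✓; MG at 40.90° ✓; |MG| = 29.40 ✓; ∠MGW = 44.90° ✓; |GW| = 15.50 ✓; ∠GWB = 54.60° ✓; |WB| = 26.70 ✓; ∠WBV = 54.10° ✓; |BV| = 18.80 ✓; ∠BVL = 79.90° ✓; |VL| = 18.70 ✓; ∠VLN = 122.8° ✓; |LN| = 11.80 ✓; ∠LNF = 51.90° ✓; |NF| = 38.30 ✗.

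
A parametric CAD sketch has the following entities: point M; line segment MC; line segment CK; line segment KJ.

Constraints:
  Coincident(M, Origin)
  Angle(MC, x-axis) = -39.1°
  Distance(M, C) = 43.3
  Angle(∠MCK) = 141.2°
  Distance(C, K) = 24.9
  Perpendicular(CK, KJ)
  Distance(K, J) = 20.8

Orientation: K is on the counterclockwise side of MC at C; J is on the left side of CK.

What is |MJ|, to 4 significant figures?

58.99

∠MCK = 141.2°, so CK runs at -39.1° + (180° − 141.2°) = -0.3000° from the x-axis; with |CK| = 24.9, K = C + 24.9·(cos -0.3000°, sin -0.3000°) = (58.50, -27.44). CK is perpendicular to KJ; with |KJ| = 20.8 on the left of CK, J = K + 20.8·(0.005236, 1.000) = (58.61, -6.639). Then |MJ| = |J − M| = 58.99.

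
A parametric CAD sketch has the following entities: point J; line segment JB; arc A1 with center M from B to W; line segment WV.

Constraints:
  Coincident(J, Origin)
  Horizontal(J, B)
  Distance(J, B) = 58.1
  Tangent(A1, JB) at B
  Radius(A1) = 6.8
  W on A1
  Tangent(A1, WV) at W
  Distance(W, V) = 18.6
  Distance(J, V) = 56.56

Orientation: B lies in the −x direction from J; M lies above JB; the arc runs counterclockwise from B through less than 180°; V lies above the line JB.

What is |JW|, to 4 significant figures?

51.72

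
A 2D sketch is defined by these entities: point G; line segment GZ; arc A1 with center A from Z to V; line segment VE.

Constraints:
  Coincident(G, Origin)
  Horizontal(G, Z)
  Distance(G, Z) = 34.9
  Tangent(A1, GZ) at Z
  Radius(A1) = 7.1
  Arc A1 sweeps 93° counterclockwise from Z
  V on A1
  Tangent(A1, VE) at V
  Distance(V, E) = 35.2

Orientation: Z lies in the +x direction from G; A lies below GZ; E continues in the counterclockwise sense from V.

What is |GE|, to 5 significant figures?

51.923

On A1, Z sits at bearing 90° from A; a 93° counterclockwise sweep puts V at bearing 183°, so V = A + 7.1·(cos 183°, sin 183°) = (27.810, -7.4716). Tangency of A1 to VE means the radius AV is perpendicular to VE, so VE runs along (−sin 183°, cos 183°); with |VE| = 35.2, E = (29.652, -42.623). Then |GE| = |E − G| = 51.923.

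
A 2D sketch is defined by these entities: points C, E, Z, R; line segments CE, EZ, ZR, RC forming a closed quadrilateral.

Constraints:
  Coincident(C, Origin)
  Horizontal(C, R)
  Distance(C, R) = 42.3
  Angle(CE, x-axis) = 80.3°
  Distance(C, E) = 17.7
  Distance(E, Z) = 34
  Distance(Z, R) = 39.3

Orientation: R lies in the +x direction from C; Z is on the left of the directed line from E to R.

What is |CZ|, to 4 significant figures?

48.29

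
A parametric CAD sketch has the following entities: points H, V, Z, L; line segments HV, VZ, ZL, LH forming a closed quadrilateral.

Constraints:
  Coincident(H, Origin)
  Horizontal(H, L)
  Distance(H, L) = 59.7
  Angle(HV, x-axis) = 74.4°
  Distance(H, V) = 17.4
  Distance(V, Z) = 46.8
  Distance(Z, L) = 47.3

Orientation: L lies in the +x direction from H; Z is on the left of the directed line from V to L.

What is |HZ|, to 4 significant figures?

61.36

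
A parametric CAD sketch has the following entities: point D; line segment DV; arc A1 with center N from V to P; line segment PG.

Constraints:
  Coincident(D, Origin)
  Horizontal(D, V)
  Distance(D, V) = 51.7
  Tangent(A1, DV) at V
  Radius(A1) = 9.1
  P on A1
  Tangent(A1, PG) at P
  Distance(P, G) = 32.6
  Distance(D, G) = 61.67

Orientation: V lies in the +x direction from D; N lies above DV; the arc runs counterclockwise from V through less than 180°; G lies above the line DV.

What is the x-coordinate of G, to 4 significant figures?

44.91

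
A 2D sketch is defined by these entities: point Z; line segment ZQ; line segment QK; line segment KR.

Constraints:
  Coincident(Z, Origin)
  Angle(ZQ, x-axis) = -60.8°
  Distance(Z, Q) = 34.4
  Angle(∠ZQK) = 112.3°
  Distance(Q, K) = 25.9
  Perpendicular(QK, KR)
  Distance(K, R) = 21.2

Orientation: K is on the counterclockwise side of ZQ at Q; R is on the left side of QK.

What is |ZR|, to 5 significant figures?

40.377

Z is at the origin; ZQ runs at -60.8° with length 34.4, so Q = 34.4·(cos -60.8°, sin -60.8°) = (16.782, -30.029). ∠ZQK = 112.3°, so QK runs at -60.8° + (180° − 112.3°) = 6.9000° from the x-axis; with |QK| = 25.9, K = Q + 25.9·(cos 6.9000°, sin 6.9000°) = (42.495, -26.917). QK is perpendicular to KR; with |KR| = 21.2 on the left of QK, R = K + 21.2·(-0.12014, 0.99276) = (39.948, -5.8705). Then |ZR| = |R − Z| = 40.377.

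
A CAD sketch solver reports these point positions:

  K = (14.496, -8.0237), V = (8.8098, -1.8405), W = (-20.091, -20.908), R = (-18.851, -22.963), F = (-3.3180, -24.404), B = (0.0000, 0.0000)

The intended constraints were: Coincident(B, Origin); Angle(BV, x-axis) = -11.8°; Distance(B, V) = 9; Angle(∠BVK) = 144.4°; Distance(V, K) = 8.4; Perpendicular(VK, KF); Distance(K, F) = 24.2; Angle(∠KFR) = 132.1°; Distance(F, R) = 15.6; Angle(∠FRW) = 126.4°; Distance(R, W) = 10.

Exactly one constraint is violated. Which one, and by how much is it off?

Distance(R, W) = 10 — off by 7.60.

B = (0.00, 0.00) ✓; BV at -11.80° ✓; |BV| = 9.000 ✓; ∠BVK = 144.4° ✓; |VK| = 8.400 ✓; ∠(VK, KF) = 90.00° ✓; |KF| = 24.20 ✓; ∠KFR = 132.1° ✓; |FR| = 15.60 ✓; ∠FRW = 126.4° ✓; |RW| = 2.400 ✗.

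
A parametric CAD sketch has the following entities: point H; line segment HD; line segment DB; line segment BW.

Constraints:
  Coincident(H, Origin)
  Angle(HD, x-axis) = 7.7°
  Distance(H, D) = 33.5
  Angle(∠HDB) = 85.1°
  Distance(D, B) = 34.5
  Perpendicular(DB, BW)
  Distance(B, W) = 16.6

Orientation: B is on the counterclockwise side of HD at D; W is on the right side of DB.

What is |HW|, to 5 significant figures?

59.150

H is at the origin; HD runs at 7.7° with length 33.5, so D = 33.5·(cos 7.7°, sin 7.7°) = (33.198, 4.4885). ∠HDB = 85.1°, so DB runs at 7.7° + (180° − 85.1°) = 102.60° from the x-axis; with |DB| = 34.5, B = D + 34.5·(cos 102.60°, sin 102.60°) = (25.672, 38.158). DB ⟂ BW; with |BW| = 16.6 on the right of DB, W = B + 16.6·(0.97592, 0.21814) = (41.872, 41.779). Then |HW| = |W − H| = 59.150.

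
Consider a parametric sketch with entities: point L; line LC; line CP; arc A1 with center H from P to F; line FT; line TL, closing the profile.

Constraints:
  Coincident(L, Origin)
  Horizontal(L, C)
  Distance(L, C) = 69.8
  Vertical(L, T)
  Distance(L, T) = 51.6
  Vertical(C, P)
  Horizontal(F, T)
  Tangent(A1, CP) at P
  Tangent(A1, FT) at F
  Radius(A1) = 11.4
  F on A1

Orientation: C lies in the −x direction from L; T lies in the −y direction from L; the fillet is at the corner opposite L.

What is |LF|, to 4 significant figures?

77.93

L is at the origin; LC is horizontal with |LC| = 69.8 and C on the −x side, so C = (-69.80, 0.000). LT is vertical with |LT| = 51.6 and T on the −y side, so T = (0.000, -51.60). The virtual corner opposite L is at (-69.80, -51.60). Since A1 is tangent to CP there, HP ⟂ CP and the tangent condition forces HF to be normal to FT, with radius 11.4, so the center H sits 11.4 in from both sides at H = (-58.40, -40.20). That places the tangent points at P = (-69.80, -40.20) on CP and F = (-58.40, -51.60) on FT. Then |LF| = |F − L| = 77.93.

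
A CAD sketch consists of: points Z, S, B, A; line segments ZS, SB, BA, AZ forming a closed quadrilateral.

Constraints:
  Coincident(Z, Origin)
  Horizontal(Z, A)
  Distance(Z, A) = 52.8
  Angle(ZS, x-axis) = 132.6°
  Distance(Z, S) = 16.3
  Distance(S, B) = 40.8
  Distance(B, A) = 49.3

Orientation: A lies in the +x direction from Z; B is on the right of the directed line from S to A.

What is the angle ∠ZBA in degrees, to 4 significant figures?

83.63°

Z is at the origin; ZA is horizontal with |ZA| = 52.8 and A in +x, so A = (52.8, 0). ZS runs at 132.6° with |ZS| = 16.3, so S = (-11.03, 12.00). B is determined by |SB| = 40.8 and |BA| = 49.3 together: it lies at the intersection of circle(S, 40.8) and circle(A, 49.3). With |SA| = 64.95, the foot of the radical line on SA is 26.58 from S and the perpendicular offset is √(40.8² − 26.58²) = 30.95. Taking the right-of-SA solution: B = (9.371, -23.33).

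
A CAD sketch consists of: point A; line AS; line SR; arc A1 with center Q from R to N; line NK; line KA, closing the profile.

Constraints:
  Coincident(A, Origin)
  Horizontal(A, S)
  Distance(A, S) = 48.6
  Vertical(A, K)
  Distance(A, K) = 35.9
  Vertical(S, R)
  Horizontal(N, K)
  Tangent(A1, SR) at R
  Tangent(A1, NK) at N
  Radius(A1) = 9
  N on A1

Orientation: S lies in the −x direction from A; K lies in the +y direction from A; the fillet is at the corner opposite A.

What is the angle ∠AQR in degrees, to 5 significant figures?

145.81°

The virtual corner opposite A is at (-48.600, 35.900). Tangency of A1 to SR means the radius QR is perpendicular to SR and the tangent condition forces QN to be normal to NK, with radius 9.0, so the center Q sits 9.0 in from both sides at Q = (-39.600, 26.900). That places the tangent points at R = (-48.600, 26.900) on SR and N = (-39.600, 35.900) on NK. Then cos ∠AQR = QA·QR / (|QA||QR|), giving 145.81°.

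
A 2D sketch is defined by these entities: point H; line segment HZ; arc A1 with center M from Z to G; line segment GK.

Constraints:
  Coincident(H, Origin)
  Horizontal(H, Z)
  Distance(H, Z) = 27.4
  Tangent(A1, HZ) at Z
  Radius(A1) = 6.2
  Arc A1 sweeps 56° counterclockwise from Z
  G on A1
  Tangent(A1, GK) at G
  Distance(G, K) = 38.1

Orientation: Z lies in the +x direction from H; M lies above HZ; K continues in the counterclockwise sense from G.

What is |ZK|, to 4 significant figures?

43.33

On A1, Z sits at bearing -90° from M; a 56° counterclockwise sweep puts G at bearing -34°, so G = M + 6.2·(cos -34°, sin -34°) = (32.54, 2.733). Since A1 is tangent to GK there, MG ⟂ GK, so GK runs along (−sin -34°, cos -34°); with |GK| = 38.1, K = (53.85, 34.32). Then |ZK| = |K − Z| = 43.33.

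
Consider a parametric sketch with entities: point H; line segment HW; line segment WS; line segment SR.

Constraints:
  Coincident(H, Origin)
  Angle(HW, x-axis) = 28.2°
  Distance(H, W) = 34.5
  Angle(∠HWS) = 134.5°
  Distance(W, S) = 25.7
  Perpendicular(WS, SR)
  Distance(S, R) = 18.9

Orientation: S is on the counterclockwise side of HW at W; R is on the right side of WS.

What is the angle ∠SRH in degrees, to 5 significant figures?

48.905°

H is at the origin; HW runs at 28.2° with length 34.5, so W = 34.5·(cos 28.2°, sin 28.2°) = (30.405, 16.303). ∠HWS = 134.5°, so WS runs at 28.2° + (180° − 134.5°) = 73.700° from the x-axis; with |WS| = 25.7, S = W + 25.7·(cos 73.700°, sin 73.700°) = (37.618, 40.970). WS is perpendicular to SR; with |SR| = 18.9 on the right of WS, R = S + 18.9·(0.95981, -0.28067) = (55.758, 35.665). Then cos ∠SRH = RS·RH / (|RS||RH|), giving 48.905°.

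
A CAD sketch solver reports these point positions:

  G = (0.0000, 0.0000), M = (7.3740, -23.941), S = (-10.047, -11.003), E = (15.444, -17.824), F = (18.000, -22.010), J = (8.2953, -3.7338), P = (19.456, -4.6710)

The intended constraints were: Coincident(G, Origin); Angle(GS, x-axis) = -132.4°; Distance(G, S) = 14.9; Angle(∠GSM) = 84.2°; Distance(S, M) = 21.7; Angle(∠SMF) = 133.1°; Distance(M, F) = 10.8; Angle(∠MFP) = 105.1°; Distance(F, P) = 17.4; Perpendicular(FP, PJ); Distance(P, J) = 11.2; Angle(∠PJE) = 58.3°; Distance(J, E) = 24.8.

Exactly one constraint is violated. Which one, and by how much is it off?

Distance(J, E) = 24.8 — off by 9.00.

G = (0.00, 0.00) ✓; GS at -132.4° ✓; |GS| = 14.90 ✓; ∠GSM = 84.20° ✓; |SM| = 21.70 ✓; ∠SMF = 133.1° ✓; |MF| = 10.80 ✓; ∠MFP = 105.1° ✓; |FP| = 17.40 ✓; ∠(FP, PJ) = 90.00° ✓; |PJ| = 11.20 ✓; ∠PJE = 58.30° ✓; |JE| = 15.80 ✗.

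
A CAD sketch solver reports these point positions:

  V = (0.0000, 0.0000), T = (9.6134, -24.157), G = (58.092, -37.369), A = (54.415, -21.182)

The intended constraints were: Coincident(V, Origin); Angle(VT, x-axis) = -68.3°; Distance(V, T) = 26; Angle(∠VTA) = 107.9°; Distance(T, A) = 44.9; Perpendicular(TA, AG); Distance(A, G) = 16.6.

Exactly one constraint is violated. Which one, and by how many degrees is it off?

Perpendicular(TA, AG) — off by 9.00°.

V = (0.00, 0.00) ✓; VT at -68.30° ✓; |VT| = 26.00 ✓; ∠VTA = 107.9° ✓; |TA| = 44.90 ✓; ∠(TA, AG) = 81.00° ✗; |AG| = 16.60 ✓.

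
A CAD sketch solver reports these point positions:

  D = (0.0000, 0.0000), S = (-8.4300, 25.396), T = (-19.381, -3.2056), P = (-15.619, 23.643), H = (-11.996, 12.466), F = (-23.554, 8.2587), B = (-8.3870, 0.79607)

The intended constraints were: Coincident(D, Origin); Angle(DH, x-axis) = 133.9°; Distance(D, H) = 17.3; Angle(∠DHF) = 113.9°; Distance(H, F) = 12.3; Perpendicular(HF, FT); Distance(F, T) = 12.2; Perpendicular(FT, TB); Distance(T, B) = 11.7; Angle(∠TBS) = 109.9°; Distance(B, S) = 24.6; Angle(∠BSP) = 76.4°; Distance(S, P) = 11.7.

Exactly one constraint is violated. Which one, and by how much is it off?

Distance(S, P) = 11.7 — off by 4.30.

D = (0.00, 0.00) ✓; DH at 133.9° ✓; |DH| = 17.30 ✓; ∠DHF = 113.9° ✓; |HF| = 12.30 ✓; ∠(HF, FT) = 90.00° ✓; |FT| = 12.20 ✓; ∠(FT, TB) = 90.00° ✓; |TB| = 11.70 ✓; ∠TBS = 109.9° ✓; |BS| = 24.60 ✓; ∠BSP = 76.40° ✓; |SP| = 7.400 ✗.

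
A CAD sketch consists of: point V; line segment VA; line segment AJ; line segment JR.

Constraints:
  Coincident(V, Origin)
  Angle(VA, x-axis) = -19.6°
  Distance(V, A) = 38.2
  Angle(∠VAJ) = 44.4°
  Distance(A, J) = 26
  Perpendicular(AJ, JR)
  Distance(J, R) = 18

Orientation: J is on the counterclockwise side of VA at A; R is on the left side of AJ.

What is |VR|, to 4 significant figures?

8.822

V is at the origin; VA runs at -19.6° with length 38.2, so A = 38.2·(cos -19.6°, sin -19.6°) = (35.99, -12.81). ∠VAJ = 44.4°, so AJ runs at -19.6° + (180° − 44.4°) = 116.0° from the x-axis; with |AJ| = 26.0, J = A + 26.0·(cos 116.0°, sin 116.0°) = (24.59, 10.55). AJ is perpendicular to JR; with |JR| = 18.0 on the left of AJ, R = J + 18.0·(-0.8988, -0.4384) = (8.411, 2.664). Then |VR| = |R − V| = 8.822.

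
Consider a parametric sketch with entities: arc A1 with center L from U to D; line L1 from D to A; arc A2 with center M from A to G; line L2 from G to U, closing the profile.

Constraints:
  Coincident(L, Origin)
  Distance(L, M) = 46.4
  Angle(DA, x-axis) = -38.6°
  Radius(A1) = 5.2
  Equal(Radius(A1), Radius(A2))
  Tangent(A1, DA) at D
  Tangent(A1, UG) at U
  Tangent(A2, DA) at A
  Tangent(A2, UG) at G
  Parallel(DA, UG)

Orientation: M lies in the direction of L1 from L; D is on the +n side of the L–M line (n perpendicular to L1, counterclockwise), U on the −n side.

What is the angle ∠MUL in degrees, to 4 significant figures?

83.61°

L is at the origin and M lies 46.4 along u from L, so M = 46.4·u = (36.26, -28.95). Tangency of A1 to both parallel lines with radius 5.2 puts D and U at L ± 5.2·n: D = (3.244, 4.064), U = (-3.244, -4.064). Then cos ∠MUL = UM·UL / (|UM||UL|), giving 83.61°.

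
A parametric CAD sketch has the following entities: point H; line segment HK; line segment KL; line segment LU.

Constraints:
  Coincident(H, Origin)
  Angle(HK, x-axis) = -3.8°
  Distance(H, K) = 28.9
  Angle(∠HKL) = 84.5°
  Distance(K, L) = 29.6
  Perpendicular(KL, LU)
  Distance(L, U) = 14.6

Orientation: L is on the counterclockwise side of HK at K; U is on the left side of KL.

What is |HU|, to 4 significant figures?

30.34

∠HKL = 84.5°, so KL runs at -3.8° + (180° − 84.5°) = 91.70° from the x-axis; with |KL| = 29.6, L = K + 29.6·(cos 91.70°, sin 91.70°) = (27.96, 27.67). KL is perpendicular to LU; with |LU| = 14.6 on the left of KL, U = L + 14.6·(-0.9996, -0.02967) = (13.36, 27.24). Then |HU| = |U − H| = 30.34.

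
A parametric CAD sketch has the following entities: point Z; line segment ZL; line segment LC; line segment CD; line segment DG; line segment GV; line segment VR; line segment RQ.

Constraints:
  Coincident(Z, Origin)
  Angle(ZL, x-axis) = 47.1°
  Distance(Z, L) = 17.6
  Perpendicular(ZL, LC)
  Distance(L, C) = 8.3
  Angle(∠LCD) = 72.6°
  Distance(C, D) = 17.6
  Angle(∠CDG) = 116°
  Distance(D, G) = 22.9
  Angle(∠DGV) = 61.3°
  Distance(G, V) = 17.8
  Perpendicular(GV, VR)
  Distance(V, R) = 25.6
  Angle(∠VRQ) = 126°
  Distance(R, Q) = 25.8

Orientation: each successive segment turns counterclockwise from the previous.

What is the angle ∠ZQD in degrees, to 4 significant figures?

6.413°

Z is at the origin; ZL runs at 47.1° with length 17.6, so L = (11.98, 12.89). ZL ⟂ LC, so LC runs at 137.1°; with |LC| = 8.3, C = (5.901, 18.54). ∠LCD = 72.6° gives CD at -115.5° from the x-axis; with |CD| = 17.6, D = (-1.676, 2.657). ∠CDG = 116.0° gives DG at -51.50° from the x-axis; with |DG| = 22.9, G = (12.58, -15.26). ∠DGV = 61.3° gives GV at 67.20° from the x-axis; with |GV| = 17.8, V = (19.48, 1.145). GV ⟂ VR, so VR runs at 157.2°; with |VR| = 25.6, R = (-4.123, 11.07). ∠VRQ = 126.0° gives RQ at -148.8° from the x-axis; with |RQ| = 25.8, Q = (-26.19, -2.300). Then cos ∠ZQD = QZ·QD / (|QZ||QD|), giving 6.413°.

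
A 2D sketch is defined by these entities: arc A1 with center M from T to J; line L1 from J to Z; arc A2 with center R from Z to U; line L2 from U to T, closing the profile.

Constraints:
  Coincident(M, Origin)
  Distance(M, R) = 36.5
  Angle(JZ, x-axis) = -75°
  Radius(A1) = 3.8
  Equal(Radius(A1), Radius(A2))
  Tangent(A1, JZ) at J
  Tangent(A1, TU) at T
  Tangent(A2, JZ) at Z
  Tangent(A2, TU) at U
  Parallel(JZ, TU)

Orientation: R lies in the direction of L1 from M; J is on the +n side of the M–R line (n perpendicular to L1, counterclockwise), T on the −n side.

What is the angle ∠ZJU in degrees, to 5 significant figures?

11.762°

Tangency of A1 to both parallel lines with radius 3.8 puts J and T at M ± 3.8·n: J = (3.6705, 0.98351), T = (-3.6705, -0.98351). Equal radii place Z and U the same way about R: Z = R + 3.8·n = (13.117, -34.273), U = R − 3.8·n = (5.7764, -36.240). Then cos ∠ZJU = JZ·JU / (|JZ||JU|), giving 11.762°.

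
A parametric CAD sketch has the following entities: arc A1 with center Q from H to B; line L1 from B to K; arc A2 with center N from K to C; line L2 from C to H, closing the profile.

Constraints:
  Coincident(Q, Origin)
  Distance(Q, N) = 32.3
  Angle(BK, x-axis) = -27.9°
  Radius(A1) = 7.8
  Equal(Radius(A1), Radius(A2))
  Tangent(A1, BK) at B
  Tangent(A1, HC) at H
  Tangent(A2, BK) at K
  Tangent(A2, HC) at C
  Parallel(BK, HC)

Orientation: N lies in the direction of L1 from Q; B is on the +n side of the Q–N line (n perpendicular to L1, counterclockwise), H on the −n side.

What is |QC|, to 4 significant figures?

33.23

The slot axis is L1's direction at -27.9°, so u = (cos -27.9°, sin -27.9°) = (0.8838, -0.4679) and n = (−sin -27.9°, cos -27.9°) = (0.4679, 0.8838). Q is at the origin and N lies 32.3 along u from Q, so N = 32.3·u = (28.55, -15.11). Tangency of A1 to both parallel lines with radius 7.8 puts B and H at Q ± 7.8·n: B = (3.650, 6.893), H = (-3.650, -6.893). Equal radii place K and C the same way about N: K = N + 7.8·n = (32.20, -8.221), C = N − 7.8·n = (24.90, -22.01). Then |QC| = |C − Q| = 33.23.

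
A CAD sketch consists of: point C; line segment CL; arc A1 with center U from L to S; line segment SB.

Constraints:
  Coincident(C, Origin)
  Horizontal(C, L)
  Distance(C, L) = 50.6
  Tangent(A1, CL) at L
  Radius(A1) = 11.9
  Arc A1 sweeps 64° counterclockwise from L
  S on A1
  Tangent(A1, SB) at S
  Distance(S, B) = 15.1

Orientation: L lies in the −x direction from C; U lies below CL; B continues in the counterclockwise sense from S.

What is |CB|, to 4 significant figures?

70.87

On A1, L sits at bearing 90° from U; a 64° counterclockwise sweep puts S at bearing 154°, so S = U + 11.9·(cos 154°, sin 154°) = (-61.30, -6.683). The tangent condition forces US to be normal to SB, so SB runs along (−sin 154°, cos 154°); with |SB| = 15.1, B = (-67.92, -20.26). Then |CB| = |B − C| = 70.87.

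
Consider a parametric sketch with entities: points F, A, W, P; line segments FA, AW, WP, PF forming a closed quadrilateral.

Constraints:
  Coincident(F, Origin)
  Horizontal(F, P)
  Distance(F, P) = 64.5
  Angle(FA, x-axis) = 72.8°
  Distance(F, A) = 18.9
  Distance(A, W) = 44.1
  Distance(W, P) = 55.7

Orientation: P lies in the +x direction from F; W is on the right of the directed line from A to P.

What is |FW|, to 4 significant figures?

29.10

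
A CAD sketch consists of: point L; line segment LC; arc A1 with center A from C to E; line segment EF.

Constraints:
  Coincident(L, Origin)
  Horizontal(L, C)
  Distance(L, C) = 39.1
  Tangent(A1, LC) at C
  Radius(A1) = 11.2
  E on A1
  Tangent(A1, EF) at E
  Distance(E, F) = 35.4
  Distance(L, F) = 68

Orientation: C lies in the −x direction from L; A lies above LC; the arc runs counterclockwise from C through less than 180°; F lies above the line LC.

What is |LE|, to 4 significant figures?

34.44

L is at the origin; L and C share the same y with |LC| = 39.1 and C on the −x side, so C = (-39.10, 0.000). A1 meets LC tangentially, so AC is at right angles to LC, so A = C + (0, 11.2) = (-39.10, 11.20). Since AE ⟂ EF (tangency), |AF| = √(11.2² + 35.4²) = 37.13 regardless of where E sits on A1. So F lies on both circle(L, 68.0) and circle(A, 37.13); the above-LC intersection is F = (-49.21, 46.93). E is the foot of the tangent from F: E = (-29.75, 17.36).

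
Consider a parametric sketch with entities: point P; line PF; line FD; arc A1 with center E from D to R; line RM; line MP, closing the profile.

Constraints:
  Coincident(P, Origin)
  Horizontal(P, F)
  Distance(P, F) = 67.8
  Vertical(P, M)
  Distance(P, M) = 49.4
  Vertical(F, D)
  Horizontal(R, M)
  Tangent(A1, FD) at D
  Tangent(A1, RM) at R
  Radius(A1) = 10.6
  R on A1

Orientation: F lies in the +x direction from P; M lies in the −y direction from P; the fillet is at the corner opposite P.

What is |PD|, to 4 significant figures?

78.12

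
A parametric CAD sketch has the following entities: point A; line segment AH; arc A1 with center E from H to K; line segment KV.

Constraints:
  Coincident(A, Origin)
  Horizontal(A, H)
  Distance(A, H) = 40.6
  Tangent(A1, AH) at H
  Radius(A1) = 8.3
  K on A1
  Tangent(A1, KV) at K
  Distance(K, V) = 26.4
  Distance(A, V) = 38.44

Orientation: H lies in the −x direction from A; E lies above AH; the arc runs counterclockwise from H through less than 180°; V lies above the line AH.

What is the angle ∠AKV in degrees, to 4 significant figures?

79.33°

Checks: |EK| = 8.300 ✓; ∠(EK, KV) = 90.00° ✓; |KV| = 26.40 ✓; |AV| = 38.44 ✓.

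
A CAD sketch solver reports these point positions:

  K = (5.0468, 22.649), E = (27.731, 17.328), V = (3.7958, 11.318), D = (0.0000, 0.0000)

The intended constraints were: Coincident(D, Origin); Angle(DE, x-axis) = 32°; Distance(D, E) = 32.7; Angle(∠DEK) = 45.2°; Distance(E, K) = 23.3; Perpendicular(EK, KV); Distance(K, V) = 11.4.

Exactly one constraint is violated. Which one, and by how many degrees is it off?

Perpendicular(EK, KV) — off by 6.90°.

D = (0.00, 0.00) ✓; DE at 32.00° ✓; |DE| = 32.70 ✓; ∠DEK = 45.20° ✓; |EK| = 23.30 ✓; ∠(EK, KV) = 96.90° ✗; |KV| = 11.40 ✓.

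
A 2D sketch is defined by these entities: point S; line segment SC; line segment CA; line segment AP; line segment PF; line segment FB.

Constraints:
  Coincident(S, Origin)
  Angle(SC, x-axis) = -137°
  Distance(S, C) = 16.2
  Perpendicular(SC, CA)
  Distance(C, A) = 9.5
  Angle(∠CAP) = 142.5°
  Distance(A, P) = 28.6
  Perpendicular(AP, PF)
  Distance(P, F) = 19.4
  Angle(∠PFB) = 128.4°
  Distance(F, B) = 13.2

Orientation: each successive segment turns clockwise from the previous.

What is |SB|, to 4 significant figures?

18.28

AP is perpendicular to PF, so PF runs at 5.500°; with |PF| = 19.4, F = (-1.757, 26.23). ∠PFB = 128.4° gives FB at -46.10° from the x-axis; with |FB| = 13.2, B = (7.395, 16.72). Then |SB| = |B − S| = 18.28.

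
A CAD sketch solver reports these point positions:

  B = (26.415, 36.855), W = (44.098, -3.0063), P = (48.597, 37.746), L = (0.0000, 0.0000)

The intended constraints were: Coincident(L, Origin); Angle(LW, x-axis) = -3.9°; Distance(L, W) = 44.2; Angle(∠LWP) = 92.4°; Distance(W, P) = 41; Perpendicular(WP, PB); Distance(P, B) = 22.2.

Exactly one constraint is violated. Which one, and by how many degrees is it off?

Perpendicular(WP, PB) — off by 8.60°.

L = (0.00, 0.00) ✓; LW at -3.900° ✓; |LW| = 44.20 ✓; ∠LWP = 92.40° ✓; |WP| = 41.00 ✓; ∠(WP, PB) = 98.60° ✗; |PB| = 22.20 ✓.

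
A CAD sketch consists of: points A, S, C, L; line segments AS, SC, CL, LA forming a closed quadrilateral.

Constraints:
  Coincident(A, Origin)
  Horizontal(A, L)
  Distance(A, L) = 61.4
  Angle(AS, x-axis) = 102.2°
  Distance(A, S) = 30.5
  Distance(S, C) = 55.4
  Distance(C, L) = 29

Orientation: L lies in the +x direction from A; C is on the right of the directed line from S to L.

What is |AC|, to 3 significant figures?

34.7

Checks: A = (0.00, 0.00) ✓; |SC| = 55.40 ✓; |CL| = 29.00 ✓.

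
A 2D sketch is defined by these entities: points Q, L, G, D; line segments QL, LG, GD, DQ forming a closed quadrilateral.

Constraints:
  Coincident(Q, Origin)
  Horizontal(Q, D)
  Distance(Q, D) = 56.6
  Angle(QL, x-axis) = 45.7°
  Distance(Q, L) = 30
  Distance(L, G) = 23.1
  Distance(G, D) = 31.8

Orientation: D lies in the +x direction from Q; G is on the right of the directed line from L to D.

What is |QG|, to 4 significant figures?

24.86

Checks: |LG| = 23.10 ✓; |GD| = 31.80 ✓.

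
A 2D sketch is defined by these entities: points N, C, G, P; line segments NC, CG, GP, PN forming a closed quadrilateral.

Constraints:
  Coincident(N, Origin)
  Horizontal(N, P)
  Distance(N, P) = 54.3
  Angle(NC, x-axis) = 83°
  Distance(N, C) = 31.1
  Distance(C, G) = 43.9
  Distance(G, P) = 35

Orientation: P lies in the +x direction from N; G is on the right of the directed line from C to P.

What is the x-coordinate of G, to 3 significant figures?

20.7

Checks: |CG| = 43.90 ✓; |GP| = 35.00 ✓.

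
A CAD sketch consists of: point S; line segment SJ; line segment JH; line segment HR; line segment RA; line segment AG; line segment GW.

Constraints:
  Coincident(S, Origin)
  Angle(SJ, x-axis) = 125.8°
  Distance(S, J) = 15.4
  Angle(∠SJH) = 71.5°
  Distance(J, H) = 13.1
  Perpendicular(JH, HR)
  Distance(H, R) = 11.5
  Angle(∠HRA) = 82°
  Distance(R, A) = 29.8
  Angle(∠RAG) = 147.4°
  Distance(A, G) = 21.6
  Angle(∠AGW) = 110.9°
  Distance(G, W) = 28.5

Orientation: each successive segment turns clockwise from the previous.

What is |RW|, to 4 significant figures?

57.85

S is at the origin; SJ runs at 125.8° with length 15.4, so J = (-9.008, 12.49). ∠SJH = 71.5° gives JH at 17.30° from the x-axis; with |JH| = 13.1, H = (3.499, 16.39). JH ⟂ HR, so HR runs at -72.70°; with |HR| = 11.5, R = (6.919, 5.406). ∠HRA = 82.0° gives RA at -170.7° from the x-axis; with |RA| = 29.8, A = (-22.49, 0.5905). ∠RAG = 147.4° gives AG at 156.7° from the x-axis; with |AG| = 21.6, G = (-42.33, 9.134). ∠AGW = 110.9° gives GW at 87.60° from the x-axis; with |GW| = 28.5, W = (-41.13, 37.61). Then |RW| = |W − R| = 57.85.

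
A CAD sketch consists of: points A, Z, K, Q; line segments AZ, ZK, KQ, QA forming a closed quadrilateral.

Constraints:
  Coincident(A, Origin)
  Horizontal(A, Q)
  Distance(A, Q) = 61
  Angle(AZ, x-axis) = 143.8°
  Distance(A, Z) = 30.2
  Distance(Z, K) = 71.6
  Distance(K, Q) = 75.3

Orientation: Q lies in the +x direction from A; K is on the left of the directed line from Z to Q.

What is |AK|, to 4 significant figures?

72.70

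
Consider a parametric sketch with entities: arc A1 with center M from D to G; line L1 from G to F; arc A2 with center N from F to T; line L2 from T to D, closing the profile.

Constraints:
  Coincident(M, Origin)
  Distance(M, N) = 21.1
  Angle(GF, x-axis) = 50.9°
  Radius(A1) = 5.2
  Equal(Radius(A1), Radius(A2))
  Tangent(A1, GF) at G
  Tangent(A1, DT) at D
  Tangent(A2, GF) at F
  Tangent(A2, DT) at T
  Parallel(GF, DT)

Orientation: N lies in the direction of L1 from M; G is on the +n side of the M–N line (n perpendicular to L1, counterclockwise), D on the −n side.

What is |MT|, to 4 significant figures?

21.73

Tangency of A1 to both parallel lines with radius 5.2 puts G and D at M ± 5.2·n: G = (-4.035, 3.280), D = (4.035, -3.280). Equal radii place F and T the same way about N: F = N + 5.2·n = (9.272, 19.65), T = N − 5.2·n = (17.34, 13.10). Then |MT| = |T − M| = 21.73.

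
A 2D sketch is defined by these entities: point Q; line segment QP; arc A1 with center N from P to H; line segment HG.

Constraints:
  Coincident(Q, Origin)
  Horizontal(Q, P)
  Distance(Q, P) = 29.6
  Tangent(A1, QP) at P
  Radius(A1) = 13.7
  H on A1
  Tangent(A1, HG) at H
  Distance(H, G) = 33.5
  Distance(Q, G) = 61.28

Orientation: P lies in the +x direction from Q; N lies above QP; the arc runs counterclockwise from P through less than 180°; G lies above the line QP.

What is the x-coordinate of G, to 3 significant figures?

36.5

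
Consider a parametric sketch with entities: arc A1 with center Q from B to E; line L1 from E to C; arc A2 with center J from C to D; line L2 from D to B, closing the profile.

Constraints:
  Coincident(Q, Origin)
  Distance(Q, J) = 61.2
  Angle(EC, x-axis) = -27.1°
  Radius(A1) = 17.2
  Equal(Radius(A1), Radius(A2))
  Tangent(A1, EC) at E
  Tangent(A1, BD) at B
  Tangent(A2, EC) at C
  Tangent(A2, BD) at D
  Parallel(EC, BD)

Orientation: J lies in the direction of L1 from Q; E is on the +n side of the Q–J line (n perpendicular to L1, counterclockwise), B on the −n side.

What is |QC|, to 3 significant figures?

63.6

The slot axis is L1's direction at -27.1°, so u = (cos -27.1°, sin -27.1°) = (0.890, -0.456) and n = (−sin -27.1°, cos -27.1°) = (0.456, 0.890). Q is at the origin and J lies 61.2 along u from Q, so J = 61.2·u = (54.5, -27.9). Tangency of A1 to both parallel lines with radius 17.2 puts E and B at Q ± 17.2·n: E = (7.84, 15.3), B = (-7.84, -15.3). Equal radii place C and D the same way about J: C = J + 17.2·n = (62.3, -12.6), D = J − 17.2·n = (46.6, -43.2). Then |QC| = |C − Q| = 63.6.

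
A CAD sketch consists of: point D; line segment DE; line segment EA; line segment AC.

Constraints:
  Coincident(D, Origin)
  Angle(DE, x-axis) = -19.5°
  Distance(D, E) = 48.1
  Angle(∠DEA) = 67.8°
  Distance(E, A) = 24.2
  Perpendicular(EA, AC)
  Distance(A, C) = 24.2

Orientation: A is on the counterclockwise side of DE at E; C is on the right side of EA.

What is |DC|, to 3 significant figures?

69.0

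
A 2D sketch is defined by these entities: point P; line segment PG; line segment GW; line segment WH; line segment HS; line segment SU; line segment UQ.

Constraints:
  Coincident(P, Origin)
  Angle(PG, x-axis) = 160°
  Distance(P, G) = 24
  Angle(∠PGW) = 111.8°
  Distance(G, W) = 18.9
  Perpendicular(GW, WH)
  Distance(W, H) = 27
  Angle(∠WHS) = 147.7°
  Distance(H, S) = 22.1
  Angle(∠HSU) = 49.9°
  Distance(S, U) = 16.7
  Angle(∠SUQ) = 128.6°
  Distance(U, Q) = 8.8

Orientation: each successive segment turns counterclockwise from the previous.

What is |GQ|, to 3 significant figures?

23.5

P is at the origin; PG runs at 160.0° with length 24.0, so G = (-22.6, 8.21). ∠PGW = 111.8° gives GW at -132° from the x-axis; with |GW| = 18.9, W = (-35.2, -5.88). The perpendicularity gives WH at right angles to GW, so WH runs at -41.8°; with |WH| = 27.0, H = (-15.0, -23.9). ∠WHS = 147.7° gives HS at -9.50° from the x-axis; with |HS| = 22.1, S = (6.77, -27.5). ∠HSU = 49.9° gives SU at 121° from the x-axis; with |SU| = 16.7, U = (-1.73, -13.2). ∠SUQ = 128.6° gives UQ at 172° from the x-axis; with |UQ| = 8.8, Q = (-10.4, -11.9). Then |GQ| = |Q − G| = 23.5.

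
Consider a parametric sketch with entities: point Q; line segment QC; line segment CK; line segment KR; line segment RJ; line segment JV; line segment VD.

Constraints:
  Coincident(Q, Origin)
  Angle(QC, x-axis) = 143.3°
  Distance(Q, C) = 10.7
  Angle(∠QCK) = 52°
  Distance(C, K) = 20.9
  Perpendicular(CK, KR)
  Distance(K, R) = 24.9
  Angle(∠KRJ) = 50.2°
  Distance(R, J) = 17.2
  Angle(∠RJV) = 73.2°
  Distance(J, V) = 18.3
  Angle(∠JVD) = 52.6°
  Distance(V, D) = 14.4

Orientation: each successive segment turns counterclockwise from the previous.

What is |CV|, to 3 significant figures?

23.3

∠KRJ = 50.2° gives RJ at 131° from the x-axis; with |RJ| = 17.2, J = (5.48, -0.974). ∠RJV = 73.2° gives JV at -122° from the x-axis; with |JV| = 18.3, V = (-4.24, -16.5). Then |CV| = |V − C| = 23.3.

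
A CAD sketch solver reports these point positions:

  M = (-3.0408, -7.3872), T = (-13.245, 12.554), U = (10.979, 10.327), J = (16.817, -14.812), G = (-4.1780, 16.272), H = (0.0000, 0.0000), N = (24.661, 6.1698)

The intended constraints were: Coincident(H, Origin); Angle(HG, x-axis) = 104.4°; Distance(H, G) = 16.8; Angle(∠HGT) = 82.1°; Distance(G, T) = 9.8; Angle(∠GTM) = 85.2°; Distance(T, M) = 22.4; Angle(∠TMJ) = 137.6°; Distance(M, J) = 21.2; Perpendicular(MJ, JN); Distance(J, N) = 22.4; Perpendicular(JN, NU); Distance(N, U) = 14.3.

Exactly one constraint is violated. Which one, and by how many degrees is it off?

Perpendicular(JN, NU) — off by 3.60°.

H = (0.00, 0.00) ✓; HG at 104.4° ✓; |HG| = 16.80 ✓; ∠HGT = 82.10° ✓; |GT| = 9.800 ✓; ∠GTM = 85.20° ✓; |TM| = 22.40 ✓; ∠TMJ = 137.6° ✓; |MJ| = 21.20 ✓; ∠(MJ, JN) = 90.00° ✓; |JN| = 22.40 ✓; ∠(JN, NU) = 93.60° ✗; |NU| = 14.30 ✓.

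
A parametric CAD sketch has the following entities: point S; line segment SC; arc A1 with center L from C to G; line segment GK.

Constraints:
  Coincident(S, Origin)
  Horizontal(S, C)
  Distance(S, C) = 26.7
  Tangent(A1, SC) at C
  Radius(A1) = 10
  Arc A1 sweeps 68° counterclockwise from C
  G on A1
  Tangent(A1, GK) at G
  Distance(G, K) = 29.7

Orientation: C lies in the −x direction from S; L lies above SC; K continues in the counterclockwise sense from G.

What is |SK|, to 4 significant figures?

34.37

On A1, C sits at bearing -90° from L; a 68° counterclockwise sweep puts G at bearing -22°, so G = L + 10.0·(cos -22°, sin -22°) = (-17.43, 6.254). Since A1 is tangent to GK there, LG ⟂ GK, so GK runs along (−sin -22°, cos -22°); with |GK| = 29.7, K = (-6.302, 33.79). Then |SK| = |K − S| = 34.37.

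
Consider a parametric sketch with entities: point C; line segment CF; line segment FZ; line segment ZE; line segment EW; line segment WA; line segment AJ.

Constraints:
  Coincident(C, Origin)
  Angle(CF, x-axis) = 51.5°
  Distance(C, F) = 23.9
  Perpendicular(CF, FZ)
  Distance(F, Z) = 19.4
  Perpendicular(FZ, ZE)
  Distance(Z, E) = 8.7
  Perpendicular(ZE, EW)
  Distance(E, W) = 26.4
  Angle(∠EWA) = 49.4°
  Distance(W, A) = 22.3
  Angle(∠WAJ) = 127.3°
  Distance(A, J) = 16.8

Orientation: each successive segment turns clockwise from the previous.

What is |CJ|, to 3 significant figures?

39.5

∠EWA = 49.4° gives WA at 10.9° from the x-axis; with |WA| = 22.3, A = (25.9, 20.5). ∠WAJ = 127.3° gives AJ at -41.8° from the x-axis; with |AJ| = 16.8, J = (38.4, 9.27). Then |CJ| = |J − C| = 39.5.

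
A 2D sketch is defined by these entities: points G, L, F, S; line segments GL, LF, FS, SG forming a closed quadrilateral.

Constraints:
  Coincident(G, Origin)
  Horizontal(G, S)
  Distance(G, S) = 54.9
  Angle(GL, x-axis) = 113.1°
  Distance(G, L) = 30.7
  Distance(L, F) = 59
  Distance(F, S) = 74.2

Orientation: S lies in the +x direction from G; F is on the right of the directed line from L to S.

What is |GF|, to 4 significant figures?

33.25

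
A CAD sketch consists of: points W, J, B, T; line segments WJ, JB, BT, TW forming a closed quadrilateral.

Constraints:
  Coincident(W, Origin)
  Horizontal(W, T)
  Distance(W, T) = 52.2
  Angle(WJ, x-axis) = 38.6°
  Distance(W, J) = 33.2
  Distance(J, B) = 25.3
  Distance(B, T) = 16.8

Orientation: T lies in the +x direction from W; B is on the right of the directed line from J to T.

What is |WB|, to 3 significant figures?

35.7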